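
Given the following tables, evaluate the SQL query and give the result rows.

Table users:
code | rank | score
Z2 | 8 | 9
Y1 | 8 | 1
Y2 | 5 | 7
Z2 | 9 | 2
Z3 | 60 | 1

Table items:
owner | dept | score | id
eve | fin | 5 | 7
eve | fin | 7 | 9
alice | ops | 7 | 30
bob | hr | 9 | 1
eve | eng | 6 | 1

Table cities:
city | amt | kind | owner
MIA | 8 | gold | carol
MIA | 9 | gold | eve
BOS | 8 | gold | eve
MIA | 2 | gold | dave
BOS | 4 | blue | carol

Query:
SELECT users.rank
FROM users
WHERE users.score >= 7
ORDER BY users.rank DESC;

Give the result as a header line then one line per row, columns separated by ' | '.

== RESULT ==
users.rank
8
5

Derivation:
After WHERE (2 rows):
users.code | users.rank | users.score
Z2 | 8 | 9
Y2 | 5 | 7
After SELECT (2 rows):
users.rank
8
5
After ORDER BY (2 rows):
users.rank
8
5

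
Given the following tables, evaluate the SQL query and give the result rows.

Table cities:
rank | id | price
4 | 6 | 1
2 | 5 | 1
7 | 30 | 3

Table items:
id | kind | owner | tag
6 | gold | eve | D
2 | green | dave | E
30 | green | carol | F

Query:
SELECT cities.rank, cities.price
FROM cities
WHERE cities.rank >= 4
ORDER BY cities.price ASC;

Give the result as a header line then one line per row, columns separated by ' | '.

After WHERE (2 rows):
cities.rank | cities.id | cities.price
4 | 6 | 1
7 | 30 | 3
After SELECT (2 rows):
cities.rank | cities.price
4 | 1
7 | 3
After ORDER BY (2 rows):
cities.rank | cities.price
4 | 1
7 | 3

== RESULT ==
cities.rank | cities.price
4 | 1
7 | 3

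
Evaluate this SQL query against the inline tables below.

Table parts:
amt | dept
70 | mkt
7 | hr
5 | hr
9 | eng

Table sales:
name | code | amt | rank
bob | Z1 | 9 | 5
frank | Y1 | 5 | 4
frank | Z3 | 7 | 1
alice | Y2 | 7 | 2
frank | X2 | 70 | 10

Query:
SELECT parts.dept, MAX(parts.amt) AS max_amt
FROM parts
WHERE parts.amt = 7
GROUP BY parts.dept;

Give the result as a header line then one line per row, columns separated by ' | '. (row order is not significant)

After WHERE (1 rows):
parts.amt | parts.dept
7 | hr
After GROUP BY (1 rows):
parts.dept | max_amt
hr | 7

== RESULT ==
parts.dept | max_amt
hr | 7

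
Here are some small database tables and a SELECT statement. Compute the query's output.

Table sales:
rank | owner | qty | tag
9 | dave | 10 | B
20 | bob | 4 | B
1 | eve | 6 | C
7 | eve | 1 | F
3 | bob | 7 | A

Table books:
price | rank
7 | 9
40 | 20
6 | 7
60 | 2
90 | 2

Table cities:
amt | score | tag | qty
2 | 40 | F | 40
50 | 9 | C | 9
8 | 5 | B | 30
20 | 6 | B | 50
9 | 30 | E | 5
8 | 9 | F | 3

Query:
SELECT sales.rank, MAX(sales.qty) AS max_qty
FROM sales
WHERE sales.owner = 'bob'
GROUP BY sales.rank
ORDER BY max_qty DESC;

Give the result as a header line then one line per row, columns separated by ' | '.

After WHERE (2 rows):
sales.rank | sales.owner | sales.qty | sales.tag
20 | bob | 4 | B
3 | bob | 7 | A
After GROUP BY (2 rows):
sales.rank | max_qty
20 | 4
3 | 7
After ORDER BY (2 rows):
sales.rank | max_qty
3 | 7
20 | 4

== RESULT ==
sales.rank | max_qty
3 | 7
20 | 4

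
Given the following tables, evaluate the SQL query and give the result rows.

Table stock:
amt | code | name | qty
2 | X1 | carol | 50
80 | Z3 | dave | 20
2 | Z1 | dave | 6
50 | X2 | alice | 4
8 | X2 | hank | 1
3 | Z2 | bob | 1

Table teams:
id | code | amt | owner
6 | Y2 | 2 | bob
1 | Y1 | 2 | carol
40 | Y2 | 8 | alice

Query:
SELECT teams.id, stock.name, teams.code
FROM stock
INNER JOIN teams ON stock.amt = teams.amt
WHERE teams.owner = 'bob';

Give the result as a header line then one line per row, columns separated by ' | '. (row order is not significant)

== RESULT ==
teams.id | stock.name | teams.code
6 | carol | Y2
6 | dave | Y2

Derivation:
After JOIN teams (5 rows):
stock.amt | stock.code | stock.name | stock.qty | teams.id | teams.code | teams.amt | teams.owner
2 | X1 | carol | 50 | 6 | Y2 | 2 | bob
2 | X1 | carol | 50 | 1 | Y1 | 2 | carol
2 | Z1 | dave | 6 | 6 | Y2 | 2 | bob
2 | Z1 | dave | 6 | 1 | Y1 | 2 | carol
8 | X2 | hank | 1 | 40 | Y2 | 8 | alice
After WHERE (2 rows):
stock.amt | stock.code | stock.name | stock.qty | teams.id | teams.code | teams.amt | teams.owner
2 | X1 | carol | 50 | 6 | Y2 | 2 | bob
2 | Z1 | dave | 6 | 6 | Y2 | 2 | bob
After SELECT (2 rows):
teams.id | stock.name | teams.code
6 | carol | Y2
6 | dave | Y2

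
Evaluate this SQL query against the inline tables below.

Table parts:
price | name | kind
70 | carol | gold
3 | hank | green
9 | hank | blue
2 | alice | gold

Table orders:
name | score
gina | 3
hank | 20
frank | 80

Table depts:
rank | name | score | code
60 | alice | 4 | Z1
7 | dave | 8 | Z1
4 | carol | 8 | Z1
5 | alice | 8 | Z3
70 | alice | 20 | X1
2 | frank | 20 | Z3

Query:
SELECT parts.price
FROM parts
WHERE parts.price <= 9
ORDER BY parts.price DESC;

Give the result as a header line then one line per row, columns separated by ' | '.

== RESULT ==
parts.price
9
3
2

Derivation:
After WHERE (3 rows):
parts.price | parts.name | parts.kind
3 | hank | green
9 | hank | blue
2 | alice | gold
After SELECT (3 rows):
parts.price
3
9
2
After ORDER BY (3 rows):
parts.price
9
3
2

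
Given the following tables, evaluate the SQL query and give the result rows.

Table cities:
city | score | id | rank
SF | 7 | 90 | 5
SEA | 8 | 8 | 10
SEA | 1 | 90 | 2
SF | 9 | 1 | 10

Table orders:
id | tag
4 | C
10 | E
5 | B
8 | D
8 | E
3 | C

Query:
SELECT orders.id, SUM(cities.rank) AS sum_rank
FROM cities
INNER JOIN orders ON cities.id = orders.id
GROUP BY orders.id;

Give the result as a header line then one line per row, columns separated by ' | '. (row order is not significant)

After JOIN orders (2 rows):
cities.city | cities.score | cities.id | cities.rank | orders.id | orders.tag
SEA | 8 | 8 | 10 | 8 | D
SEA | 8 | 8 | 10 | 8 | E
After GROUP BY (1 rows):
orders.id | sum_rank
8 | 20

== RESULT ==
orders.id | sum_rank
8 | 20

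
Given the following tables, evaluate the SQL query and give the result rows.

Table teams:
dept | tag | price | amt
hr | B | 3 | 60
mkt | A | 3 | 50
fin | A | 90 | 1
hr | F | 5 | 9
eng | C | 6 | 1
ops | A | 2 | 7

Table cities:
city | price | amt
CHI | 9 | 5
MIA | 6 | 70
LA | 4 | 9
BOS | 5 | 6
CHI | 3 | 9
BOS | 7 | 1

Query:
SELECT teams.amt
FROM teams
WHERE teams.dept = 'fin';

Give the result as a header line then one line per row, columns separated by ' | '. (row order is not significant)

After WHERE (1 rows):
teams.dept | teams.tag | teams.price | teams.amt
fin | A | 90 | 1
After SELECT (1 rows):
teams.amt
1

== RESULT ==
teams.amt
1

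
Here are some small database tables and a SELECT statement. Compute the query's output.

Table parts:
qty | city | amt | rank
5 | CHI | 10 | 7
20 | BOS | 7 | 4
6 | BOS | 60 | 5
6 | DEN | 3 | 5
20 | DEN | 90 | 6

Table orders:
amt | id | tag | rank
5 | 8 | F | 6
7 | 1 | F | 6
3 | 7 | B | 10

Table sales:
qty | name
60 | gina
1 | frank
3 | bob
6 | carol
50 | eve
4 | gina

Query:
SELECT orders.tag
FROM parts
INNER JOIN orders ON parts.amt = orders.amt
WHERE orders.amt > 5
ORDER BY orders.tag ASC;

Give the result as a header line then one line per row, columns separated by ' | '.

== RESULT ==
orders.tag
F

Derivation:
After JOIN orders (2 rows):
parts.qty | parts.city | parts.amt | parts.rank | orders.amt | orders.id | orders.tag | orders.rank
20 | BOS | 7 | 4 | 7 | 1 | F | 6
6 | DEN | 3 | 5 | 3 | 7 | B | 10
After WHERE (1 rows):
parts.qty | parts.city | parts.amt | parts.rank | orders.amt | orders.id | orders.tag | orders.rank
20 | BOS | 7 | 4 | 7 | 1 | F | 6
After SELECT (1 rows):
orders.tag
F
After ORDER BY (1 rows):
orders.tag
F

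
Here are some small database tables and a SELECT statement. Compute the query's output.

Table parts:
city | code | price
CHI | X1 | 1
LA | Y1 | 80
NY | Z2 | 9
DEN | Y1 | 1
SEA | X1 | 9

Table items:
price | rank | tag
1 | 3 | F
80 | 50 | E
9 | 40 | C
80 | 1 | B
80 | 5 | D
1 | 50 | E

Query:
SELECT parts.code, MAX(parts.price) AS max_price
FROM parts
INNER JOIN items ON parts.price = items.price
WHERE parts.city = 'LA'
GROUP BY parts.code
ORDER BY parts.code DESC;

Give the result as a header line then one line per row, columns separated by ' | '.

After JOIN items (9 rows):
parts.city | parts.code | parts.price | items.price | items.rank | items.tag
CHI | X1 | 1 | 1 | 3 | F
CHI | X1 | 1 | 1 | 50 | E
LA | Y1 | 80 | 80 | 50 | E
LA | Y1 | 80 | 80 | 1 | B
LA | Y1 | 80 | 80 | 5 | D
NY | Z2 | 9 | 9 | 40 | C
DEN | Y1 | 1 | 1 | 3 | F
DEN | Y1 | 1 | 1 | 50 | E
SEA | X1 | 9 | 9 | 40 | C
After WHERE (3 rows):
parts.city | parts.code | parts.price | items.price | items.rank | items.tag
LA | Y1 | 80 | 80 | 50 | E
LA | Y1 | 80 | 80 | 1 | B
LA | Y1 | 80 | 80 | 5 | D
After GROUP BY (1 rows):
parts.code | max_price
Y1 | 80
After ORDER BY (1 rows):
parts.code | max_price
Y1 | 80

== RESULT ==
parts.code | max_price
Y1 | 80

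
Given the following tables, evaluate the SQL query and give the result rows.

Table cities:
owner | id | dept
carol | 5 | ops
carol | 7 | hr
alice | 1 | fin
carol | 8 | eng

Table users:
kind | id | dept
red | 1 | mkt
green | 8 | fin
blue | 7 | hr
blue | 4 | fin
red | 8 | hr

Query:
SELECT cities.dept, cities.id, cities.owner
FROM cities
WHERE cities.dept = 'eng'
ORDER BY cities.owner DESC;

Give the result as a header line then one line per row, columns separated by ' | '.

== RESULT ==
cities.dept | cities.id | cities.owner
eng | 8 | carol

Derivation:
After WHERE (1 rows):
cities.owner | cities.id | cities.dept
carol | 8 | eng
After SELECT (1 rows):
cities.dept | cities.id | cities.owner
eng | 8 | carol
After ORDER BY (1 rows):
cities.dept | cities.id | cities.owner
eng | 8 | carol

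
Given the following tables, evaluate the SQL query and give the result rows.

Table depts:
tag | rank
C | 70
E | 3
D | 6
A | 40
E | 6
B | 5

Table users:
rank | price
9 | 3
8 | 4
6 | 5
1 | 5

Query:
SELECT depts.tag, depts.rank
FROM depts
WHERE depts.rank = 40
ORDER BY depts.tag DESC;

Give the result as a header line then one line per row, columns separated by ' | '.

After WHERE (1 rows):
depts.tag | depts.rank
A | 40
After SELECT (1 rows):
depts.tag | depts.rank
A | 40
After ORDER BY (1 rows):
depts.tag | depts.rank
A | 40

== RESULT ==
depts.tag | depts.rank
A | 40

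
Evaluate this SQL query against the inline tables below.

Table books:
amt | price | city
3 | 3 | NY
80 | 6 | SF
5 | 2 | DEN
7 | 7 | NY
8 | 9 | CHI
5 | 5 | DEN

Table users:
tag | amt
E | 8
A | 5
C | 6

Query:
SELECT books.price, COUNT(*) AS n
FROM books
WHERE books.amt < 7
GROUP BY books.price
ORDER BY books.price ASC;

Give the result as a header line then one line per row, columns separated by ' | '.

After WHERE (3 rows):
books.amt | books.price | books.city
3 | 3 | NY
5 | 2 | DEN
5 | 5 | DEN
After GROUP BY (3 rows):
books.price | n
3 | 1
2 | 1
5 | 1
After ORDER BY (3 rows):
books.price | n
2 | 1
3 | 1
5 | 1

== RESULT ==
books.price | n
2 | 1
3 | 1
5 | 1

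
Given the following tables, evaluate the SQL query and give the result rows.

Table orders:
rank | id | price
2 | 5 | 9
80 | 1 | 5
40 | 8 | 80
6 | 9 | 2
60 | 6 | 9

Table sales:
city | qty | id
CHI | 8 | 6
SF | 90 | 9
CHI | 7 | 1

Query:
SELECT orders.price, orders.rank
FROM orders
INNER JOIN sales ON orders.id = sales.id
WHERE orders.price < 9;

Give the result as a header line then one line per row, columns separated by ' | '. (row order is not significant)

After JOIN sales (3 rows):
orders.rank | orders.id | orders.price | sales.city | sales.qty | sales.id
80 | 1 | 5 | CHI | 7 | 1
6 | 9 | 2 | SF | 90 | 9
60 | 6 | 9 | CHI | 8 | 6
After WHERE (2 rows):
orders.rank | orders.id | orders.price | sales.city | sales.qty | sales.id
80 | 1 | 5 | CHI | 7 | 1
6 | 9 | 2 | SF | 90 | 9
After SELECT (2 rows):
orders.price | orders.rank
5 | 80
2 | 6

== RESULT ==
orders.price | orders.rank
5 | 80
2 | 6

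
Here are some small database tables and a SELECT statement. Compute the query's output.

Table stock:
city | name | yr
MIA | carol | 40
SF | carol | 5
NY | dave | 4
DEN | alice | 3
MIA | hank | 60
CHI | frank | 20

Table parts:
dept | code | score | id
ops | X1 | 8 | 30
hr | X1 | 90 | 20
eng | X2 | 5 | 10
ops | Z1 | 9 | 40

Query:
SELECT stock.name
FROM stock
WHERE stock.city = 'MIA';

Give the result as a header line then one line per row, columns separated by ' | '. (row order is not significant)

After WHERE (2 rows):
stock.city | stock.name | stock.yr
MIA | carol | 40
MIA | hank | 60
After SELECT (2 rows):
stock.name
carol
hank

== RESULT ==
stock.name
carol
hank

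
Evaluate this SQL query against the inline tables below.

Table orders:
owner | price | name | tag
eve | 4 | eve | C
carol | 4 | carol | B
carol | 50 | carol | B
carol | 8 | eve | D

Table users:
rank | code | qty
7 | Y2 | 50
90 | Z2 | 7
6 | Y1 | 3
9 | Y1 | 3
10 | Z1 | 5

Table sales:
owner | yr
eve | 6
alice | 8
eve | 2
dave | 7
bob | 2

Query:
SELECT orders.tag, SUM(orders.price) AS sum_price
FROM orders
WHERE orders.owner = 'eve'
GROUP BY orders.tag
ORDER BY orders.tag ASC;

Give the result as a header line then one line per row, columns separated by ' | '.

== RESULT ==
orders.tag | sum_price
C | 4

Derivation:
After WHERE (1 rows):
orders.owner | orders.price | orders.name | orders.tag
eve | 4 | eve | C
After GROUP BY (1 rows):
orders.tag | sum_price
C | 4
After ORDER BY (1 rows):
orders.tag | sum_price
C | 4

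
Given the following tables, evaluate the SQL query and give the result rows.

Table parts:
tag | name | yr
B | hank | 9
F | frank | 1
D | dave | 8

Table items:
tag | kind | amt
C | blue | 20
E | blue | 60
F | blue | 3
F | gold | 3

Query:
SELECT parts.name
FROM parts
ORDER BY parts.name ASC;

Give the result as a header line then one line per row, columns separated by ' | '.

== RESULT ==
parts.name
dave
frank
hank

Derivation:
After SELECT (3 rows):
parts.name
hank
frank
dave
After ORDER BY (3 rows):
parts.name
dave
frank
hank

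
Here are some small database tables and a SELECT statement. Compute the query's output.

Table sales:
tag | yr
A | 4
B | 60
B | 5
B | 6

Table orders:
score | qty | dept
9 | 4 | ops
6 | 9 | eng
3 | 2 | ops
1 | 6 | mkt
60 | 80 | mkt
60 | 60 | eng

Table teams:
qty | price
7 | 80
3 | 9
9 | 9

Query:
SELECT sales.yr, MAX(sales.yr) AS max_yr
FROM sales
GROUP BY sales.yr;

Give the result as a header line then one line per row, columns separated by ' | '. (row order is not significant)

== RESULT ==
sales.yr | max_yr
4 | 4
60 | 60
5 | 5
6 | 6

Derivation:
After GROUP BY (4 rows):
sales.yr | max_yr
4 | 4
60 | 60
5 | 5
6 | 6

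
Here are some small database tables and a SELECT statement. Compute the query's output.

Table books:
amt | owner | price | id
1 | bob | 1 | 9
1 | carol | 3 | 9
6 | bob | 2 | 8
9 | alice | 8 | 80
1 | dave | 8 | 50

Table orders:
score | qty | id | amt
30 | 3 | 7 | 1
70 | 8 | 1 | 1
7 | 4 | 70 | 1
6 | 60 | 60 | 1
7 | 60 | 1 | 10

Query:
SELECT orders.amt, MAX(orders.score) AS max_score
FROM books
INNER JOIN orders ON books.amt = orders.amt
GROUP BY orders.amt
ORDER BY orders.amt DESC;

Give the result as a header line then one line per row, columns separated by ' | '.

After JOIN orders (12 rows):
books.amt | books.owner | books.price | books.id | orders.score | orders.qty | orders.id | orders.amt
1 | bob | 1 | 9 | 30 | 3 | 7 | 1
1 | bob | 1 | 9 | 70 | 8 | 1 | 1
1 | bob | 1 | 9 | 7 | 4 | 70 | 1
1 | bob | 1 | 9 | 6 | 60 | 60 | 1
1 | carol | 3 | 9 | 30 | 3 | 7 | 1
1 | carol | 3 | 9 | 70 | 8 | 1 | 1
1 | carol | 3 | 9 | 7 | 4 | 70 | 1
1 | carol | 3 | 9 | 6 | 60 | 60 | 1
1 | dave | 8 | 50 | 30 | 3 | 7 | 1
1 | dave | 8 | 50 | 70 | 8 | 1 | 1
1 | dave | 8 | 50 | 7 | 4 | 70 | 1
1 | dave | 8 | 50 | 6 | 60 | 60 | 1
After GROUP BY (1 rows):
orders.amt | max_score
1 | 70
After ORDER BY (1 rows):
orders.amt | max_score
1 | 70

== RESULT ==
orders.amt | max_score
1 | 70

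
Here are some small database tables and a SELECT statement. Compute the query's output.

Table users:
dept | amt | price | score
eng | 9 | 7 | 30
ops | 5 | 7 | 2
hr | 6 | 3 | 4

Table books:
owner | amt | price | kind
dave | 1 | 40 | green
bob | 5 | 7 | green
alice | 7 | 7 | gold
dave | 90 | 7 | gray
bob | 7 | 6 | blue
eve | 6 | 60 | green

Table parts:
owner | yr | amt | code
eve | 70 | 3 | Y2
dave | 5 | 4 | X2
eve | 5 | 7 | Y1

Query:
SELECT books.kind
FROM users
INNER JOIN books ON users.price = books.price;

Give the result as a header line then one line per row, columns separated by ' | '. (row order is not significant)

After JOIN books (6 rows):
users.dept | users.amt | users.price | users.score | books.owner | books.amt | books.price | books.kind
eng | 9 | 7 | 30 | bob | 5 | 7 | green
eng | 9 | 7 | 30 | alice | 7 | 7 | gold
eng | 9 | 7 | 30 | dave | 90 | 7 | gray
ops | 5 | 7 | 2 | bob | 5 | 7 | green
ops | 5 | 7 | 2 | alice | 7 | 7 | gold
ops | 5 | 7 | 2 | dave | 90 | 7 | gray
After SELECT (6 rows):
books.kind
green
gold
gray
green
gold
gray

== RESULT ==
books.kind
green
gold
gray
green
gold
gray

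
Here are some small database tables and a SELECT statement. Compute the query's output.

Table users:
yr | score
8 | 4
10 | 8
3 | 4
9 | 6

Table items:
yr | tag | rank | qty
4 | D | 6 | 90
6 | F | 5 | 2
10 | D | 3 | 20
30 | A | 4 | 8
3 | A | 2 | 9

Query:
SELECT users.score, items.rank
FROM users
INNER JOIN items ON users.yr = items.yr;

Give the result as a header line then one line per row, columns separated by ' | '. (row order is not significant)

After JOIN items (2 rows):
users.yr | users.score | items.yr | items.tag | items.rank | items.qty
10 | 8 | 10 | D | 3 | 20
3 | 4 | 3 | A | 2 | 9
After SELECT (2 rows):
users.score | items.rank
8 | 3
4 | 2

== RESULT ==
users.score | items.rank
8 | 3
4 | 2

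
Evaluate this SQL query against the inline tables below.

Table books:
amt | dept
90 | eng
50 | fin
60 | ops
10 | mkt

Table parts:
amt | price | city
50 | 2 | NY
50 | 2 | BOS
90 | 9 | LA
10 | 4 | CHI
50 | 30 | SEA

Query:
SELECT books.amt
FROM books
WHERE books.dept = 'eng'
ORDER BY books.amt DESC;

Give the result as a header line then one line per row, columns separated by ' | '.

== RESULT ==
books.amt
90

Derivation:
After WHERE (1 rows):
books.amt | books.dept
90 | eng
After SELECT (1 rows):
books.amt
90
After ORDER BY (1 rows):
books.amt
90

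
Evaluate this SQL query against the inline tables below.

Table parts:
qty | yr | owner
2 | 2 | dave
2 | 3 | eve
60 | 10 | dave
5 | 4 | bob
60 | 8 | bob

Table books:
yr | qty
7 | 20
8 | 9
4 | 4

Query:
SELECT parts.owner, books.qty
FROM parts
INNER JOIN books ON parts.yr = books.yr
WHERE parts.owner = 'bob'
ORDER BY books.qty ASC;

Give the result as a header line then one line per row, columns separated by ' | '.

== RESULT ==
parts.owner | books.qty
bob | 4
bob | 9

Derivation:
After JOIN books (2 rows):
parts.qty | parts.yr | parts.owner | books.yr | books.qty
5 | 4 | bob | 4 | 4
60 | 8 | bob | 8 | 9
After WHERE (2 rows):
parts.qty | parts.yr | parts.owner | books.yr | books.qty
5 | 4 | bob | 4 | 4
60 | 8 | bob | 8 | 9
After SELECT (2 rows):
parts.owner | books.qty
bob | 4
bob | 9
After ORDER BY (2 rows):
parts.owner | books.qty
bob | 4
bob | 9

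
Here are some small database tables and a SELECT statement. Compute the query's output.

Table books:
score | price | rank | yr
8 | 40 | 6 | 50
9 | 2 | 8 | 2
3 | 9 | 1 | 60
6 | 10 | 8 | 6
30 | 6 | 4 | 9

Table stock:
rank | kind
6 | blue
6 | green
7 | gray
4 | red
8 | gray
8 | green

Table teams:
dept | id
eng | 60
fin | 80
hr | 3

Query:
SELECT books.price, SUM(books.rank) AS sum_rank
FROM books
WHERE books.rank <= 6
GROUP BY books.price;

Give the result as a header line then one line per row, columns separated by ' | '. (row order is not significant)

== RESULT ==
books.price | sum_rank
40 | 6
9 | 1
6 | 4

Derivation:
After WHERE (3 rows):
books.score | books.price | books.rank | books.yr
8 | 40 | 6 | 50
3 | 9 | 1 | 60
30 | 6 | 4 | 9
After GROUP BY (3 rows):
books.price | sum_rank
40 | 6
9 | 1
6 | 4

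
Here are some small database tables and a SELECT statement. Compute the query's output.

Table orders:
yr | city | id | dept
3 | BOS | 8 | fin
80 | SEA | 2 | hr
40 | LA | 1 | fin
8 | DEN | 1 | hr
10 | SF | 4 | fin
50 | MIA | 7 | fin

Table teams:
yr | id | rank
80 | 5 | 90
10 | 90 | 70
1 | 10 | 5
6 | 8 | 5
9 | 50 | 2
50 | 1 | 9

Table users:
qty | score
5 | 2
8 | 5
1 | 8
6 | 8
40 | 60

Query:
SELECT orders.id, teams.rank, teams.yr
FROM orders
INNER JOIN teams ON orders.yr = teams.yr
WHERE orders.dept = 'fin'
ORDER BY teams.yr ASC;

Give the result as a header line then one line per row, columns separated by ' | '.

After JOIN teams (3 rows):
orders.yr | orders.city | orders.id | orders.dept | teams.yr | teams.id | teams.rank
80 | SEA | 2 | hr | 80 | 5 | 90
10 | SF | 4 | fin | 10 | 90 | 70
50 | MIA | 7 | fin | 50 | 1 | 9
After WHERE (2 rows):
orders.yr | orders.city | orders.id | orders.dept | teams.yr | teams.id | teams.rank
10 | SF | 4 | fin | 10 | 90 | 70
50 | MIA | 7 | fin | 50 | 1 | 9
After SELECT (2 rows):
orders.id | teams.rank | teams.yr
4 | 70 | 10
7 | 9 | 50
After ORDER BY (2 rows):
orders.id | teams.rank | teams.yr
4 | 70 | 10
7 | 9 | 50

== RESULT ==
orders.id | teams.rank | teams.yr
4 | 70 | 10
7 | 9 | 50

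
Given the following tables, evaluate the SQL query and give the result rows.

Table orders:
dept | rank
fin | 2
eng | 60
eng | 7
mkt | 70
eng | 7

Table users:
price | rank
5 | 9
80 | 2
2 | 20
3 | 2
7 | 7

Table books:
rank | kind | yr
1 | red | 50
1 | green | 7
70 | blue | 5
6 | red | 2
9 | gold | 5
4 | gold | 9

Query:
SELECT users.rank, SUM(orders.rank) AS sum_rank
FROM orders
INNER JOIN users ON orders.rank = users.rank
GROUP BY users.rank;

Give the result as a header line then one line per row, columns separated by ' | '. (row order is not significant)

== RESULT ==
users.rank | sum_rank
2 | 4
7 | 14

Derivation:
After JOIN users (4 rows):
orders.dept | orders.rank | users.price | users.rank
fin | 2 | 80 | 2
fin | 2 | 3 | 2
eng | 7 | 7 | 7
eng | 7 | 7 | 7
After GROUP BY (2 rows):
users.rank | sum_rank
2 | 4
7 | 14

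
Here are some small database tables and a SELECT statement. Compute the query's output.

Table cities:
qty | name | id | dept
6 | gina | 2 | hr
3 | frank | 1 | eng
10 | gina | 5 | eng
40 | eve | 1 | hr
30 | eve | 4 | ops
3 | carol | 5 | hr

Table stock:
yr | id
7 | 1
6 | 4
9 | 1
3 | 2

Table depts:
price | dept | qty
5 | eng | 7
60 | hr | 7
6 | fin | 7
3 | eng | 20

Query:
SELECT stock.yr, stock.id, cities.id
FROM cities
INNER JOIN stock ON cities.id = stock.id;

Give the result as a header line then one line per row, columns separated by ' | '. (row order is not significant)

== RESULT ==
stock.yr | stock.id | cities.id
3 | 2 | 2
7 | 1 | 1
9 | 1 | 1
7 | 1 | 1
9 | 1 | 1
6 | 4 | 4

Derivation:
After JOIN stock (6 rows):
cities.qty | cities.name | cities.id | cities.dept | stock.yr | stock.id
6 | gina | 2 | hr | 3 | 2
3 | frank | 1 | eng | 7 | 1
3 | frank | 1 | eng | 9 | 1
40 | eve | 1 | hr | 7 | 1
40 | eve | 1 | hr | 9 | 1
30 | eve | 4 | ops | 6 | 4
After SELECT (6 rows):
stock.yr | stock.id | cities.id
3 | 2 | 2
7 | 1 | 1
9 | 1 | 1
7 | 1 | 1
9 | 1 | 1
6 | 4 | 4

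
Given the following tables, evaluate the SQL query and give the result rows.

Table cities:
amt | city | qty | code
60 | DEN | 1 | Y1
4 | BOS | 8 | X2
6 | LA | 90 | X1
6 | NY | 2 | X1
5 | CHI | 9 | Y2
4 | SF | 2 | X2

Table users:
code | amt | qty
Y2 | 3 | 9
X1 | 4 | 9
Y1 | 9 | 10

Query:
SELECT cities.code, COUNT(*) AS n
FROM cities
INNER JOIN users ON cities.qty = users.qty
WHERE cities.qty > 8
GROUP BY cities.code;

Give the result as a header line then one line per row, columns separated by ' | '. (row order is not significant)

== RESULT ==
cities.code | n
Y2 | 2

Derivation:
After JOIN users (2 rows):
cities.amt | cities.city | cities.qty | cities.code | users.code | users.amt | users.qty
5 | CHI | 9 | Y2 | Y2 | 3 | 9
5 | CHI | 9 | Y2 | X1 | 4 | 9
After WHERE (2 rows):
cities.amt | cities.city | cities.qty | cities.code | users.code | users.amt | users.qty
5 | CHI | 9 | Y2 | Y2 | 3 | 9
5 | CHI | 9 | Y2 | X1 | 4 | 9
After GROUP BY (1 rows):
cities.code | n
Y2 | 2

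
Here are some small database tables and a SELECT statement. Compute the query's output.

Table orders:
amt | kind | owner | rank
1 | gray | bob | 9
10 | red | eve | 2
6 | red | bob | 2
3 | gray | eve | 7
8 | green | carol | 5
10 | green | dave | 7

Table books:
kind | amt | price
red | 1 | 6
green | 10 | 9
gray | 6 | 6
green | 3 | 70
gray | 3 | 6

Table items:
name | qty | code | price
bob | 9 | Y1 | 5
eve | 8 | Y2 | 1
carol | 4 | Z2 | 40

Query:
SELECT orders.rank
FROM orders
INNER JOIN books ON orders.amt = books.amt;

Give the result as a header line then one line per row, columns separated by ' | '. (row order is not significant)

After JOIN books (6 rows):
orders.amt | orders.kind | orders.owner | orders.rank | books.kind | books.amt | books.price
1 | gray | bob | 9 | red | 1 | 6
10 | red | eve | 2 | green | 10 | 9
6 | red | bob | 2 | gray | 6 | 6
3 | gray | eve | 7 | green | 3 | 70
3 | gray | eve | 7 | gray | 3 | 6
10 | green | dave | 7 | green | 10 | 9
After SELECT (6 rows):
orders.rank
9
2
2
7
7
7

== RESULT ==
orders.rank
9
2
2
7
7
7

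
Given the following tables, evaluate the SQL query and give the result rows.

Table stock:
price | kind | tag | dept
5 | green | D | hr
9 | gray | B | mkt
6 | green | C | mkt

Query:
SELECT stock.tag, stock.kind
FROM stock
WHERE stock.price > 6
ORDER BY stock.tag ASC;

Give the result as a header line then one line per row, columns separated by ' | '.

== RESULT ==
stock.tag | stock.kind
B | gray

Derivation:
After WHERE (1 rows):
stock.price | stock.kind | stock.tag | stock.dept
9 | gray | B | mkt
After SELECT (1 rows):
stock.tag | stock.kind
B | gray
After ORDER BY (1 rows):
stock.tag | stock.kind
B | gray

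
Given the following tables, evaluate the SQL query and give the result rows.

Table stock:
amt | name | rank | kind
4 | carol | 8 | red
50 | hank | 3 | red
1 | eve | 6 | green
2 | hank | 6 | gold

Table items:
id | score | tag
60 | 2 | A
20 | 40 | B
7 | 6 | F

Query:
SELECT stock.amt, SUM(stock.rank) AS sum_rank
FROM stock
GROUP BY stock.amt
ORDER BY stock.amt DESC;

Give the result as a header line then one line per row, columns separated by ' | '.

== RESULT ==
stock.amt | sum_rank
50 | 3
4 | 8
2 | 6
1 | 6

Derivation:
After GROUP BY (4 rows):
stock.amt | sum_rank
4 | 8
50 | 3
1 | 6
2 | 6
After ORDER BY (4 rows):
stock.amt | sum_rank
50 | 3
4 | 8
2 | 6
1 | 6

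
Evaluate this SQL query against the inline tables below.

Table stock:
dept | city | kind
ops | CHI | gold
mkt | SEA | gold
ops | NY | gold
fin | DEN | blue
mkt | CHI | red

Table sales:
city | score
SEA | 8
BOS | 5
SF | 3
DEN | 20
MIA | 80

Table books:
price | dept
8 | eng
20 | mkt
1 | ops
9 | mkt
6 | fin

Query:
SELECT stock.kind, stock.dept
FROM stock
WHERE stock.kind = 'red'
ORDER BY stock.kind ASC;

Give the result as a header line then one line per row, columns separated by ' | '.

== RESULT ==
stock.kind | stock.dept
red | mkt

Derivation:
After WHERE (1 rows):
stock.dept | stock.city | stock.kind
mkt | CHI | red
After SELECT (1 rows):
stock.kind | stock.dept
red | mkt
After ORDER BY (1 rows):
stock.kind | stock.dept
red | mkt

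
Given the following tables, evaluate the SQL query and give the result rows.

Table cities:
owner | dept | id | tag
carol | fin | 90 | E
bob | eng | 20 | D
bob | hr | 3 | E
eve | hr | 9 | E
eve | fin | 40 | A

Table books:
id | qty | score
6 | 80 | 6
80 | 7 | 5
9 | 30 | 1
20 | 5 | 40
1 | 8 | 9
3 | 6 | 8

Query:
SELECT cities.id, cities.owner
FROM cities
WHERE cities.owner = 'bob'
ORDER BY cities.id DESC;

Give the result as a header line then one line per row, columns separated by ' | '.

After WHERE (2 rows):
cities.owner | cities.dept | cities.id | cities.tag
bob | eng | 20 | D
bob | hr | 3 | E
After SELECT (2 rows):
cities.id | cities.owner
20 | bob
3 | bob
After ORDER BY (2 rows):
cities.id | cities.owner
20 | bob
3 | bob

== RESULT ==
cities.id | cities.owner
20 | bob
3 | bob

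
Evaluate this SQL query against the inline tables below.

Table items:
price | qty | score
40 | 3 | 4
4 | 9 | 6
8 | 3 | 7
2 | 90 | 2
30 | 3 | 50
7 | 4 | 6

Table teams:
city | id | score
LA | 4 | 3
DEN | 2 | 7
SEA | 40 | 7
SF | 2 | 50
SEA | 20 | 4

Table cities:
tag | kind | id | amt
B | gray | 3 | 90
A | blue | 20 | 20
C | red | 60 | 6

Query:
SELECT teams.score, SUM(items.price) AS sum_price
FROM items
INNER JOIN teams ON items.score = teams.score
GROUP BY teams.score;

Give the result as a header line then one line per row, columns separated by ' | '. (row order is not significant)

== RESULT ==
teams.score | sum_price
4 | 40
7 | 16
50 | 30

Derivation:
After JOIN teams (4 rows):
items.price | items.qty | items.score | teams.city | teams.id | teams.score
40 | 3 | 4 | SEA | 20 | 4
8 | 3 | 7 | DEN | 2 | 7
8 | 3 | 7 | SEA | 40 | 7
30 | 3 | 50 | SF | 2 | 50
After GROUP BY (3 rows):
teams.score | sum_price
4 | 40
7 | 16
50 | 30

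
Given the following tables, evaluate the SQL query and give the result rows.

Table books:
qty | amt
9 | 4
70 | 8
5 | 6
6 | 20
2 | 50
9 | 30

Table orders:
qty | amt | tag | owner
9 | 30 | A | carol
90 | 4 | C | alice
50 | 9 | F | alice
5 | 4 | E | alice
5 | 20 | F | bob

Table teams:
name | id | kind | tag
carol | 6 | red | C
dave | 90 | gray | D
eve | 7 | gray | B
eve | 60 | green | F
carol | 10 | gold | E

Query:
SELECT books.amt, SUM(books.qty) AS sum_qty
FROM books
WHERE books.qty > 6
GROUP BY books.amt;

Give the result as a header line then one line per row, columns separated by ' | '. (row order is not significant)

After WHERE (3 rows):
books.qty | books.amt
9 | 4
70 | 8
9 | 30
After GROUP BY (3 rows):
books.amt | sum_qty
4 | 9
8 | 70
30 | 9

== RESULT ==
books.amt | sum_qty
4 | 9
8 | 70
30 | 9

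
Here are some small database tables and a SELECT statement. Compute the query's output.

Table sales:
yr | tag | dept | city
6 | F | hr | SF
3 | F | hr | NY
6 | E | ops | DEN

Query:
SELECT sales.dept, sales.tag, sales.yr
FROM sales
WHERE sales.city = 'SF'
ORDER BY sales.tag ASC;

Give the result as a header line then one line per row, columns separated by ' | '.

After WHERE (1 rows):
sales.yr | sales.tag | sales.dept | sales.city
6 | F | hr | SF
After SELECT (1 rows):
sales.dept | sales.tag | sales.yr
hr | F | 6
After ORDER BY (1 rows):
sales.dept | sales.tag | sales.yr
hr | F | 6

== RESULT ==
sales.dept | sales.tag | sales.yr
hr | F | 6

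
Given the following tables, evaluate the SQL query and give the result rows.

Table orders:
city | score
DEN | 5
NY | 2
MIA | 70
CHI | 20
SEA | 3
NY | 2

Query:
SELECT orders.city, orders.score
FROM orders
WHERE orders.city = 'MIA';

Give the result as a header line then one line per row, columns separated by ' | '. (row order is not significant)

== RESULT ==
orders.city | orders.score
MIA | 70

Derivation:
After WHERE (1 rows):
orders.city | orders.score
MIA | 70
After SELECT (1 rows):
orders.city | orders.score
MIA | 70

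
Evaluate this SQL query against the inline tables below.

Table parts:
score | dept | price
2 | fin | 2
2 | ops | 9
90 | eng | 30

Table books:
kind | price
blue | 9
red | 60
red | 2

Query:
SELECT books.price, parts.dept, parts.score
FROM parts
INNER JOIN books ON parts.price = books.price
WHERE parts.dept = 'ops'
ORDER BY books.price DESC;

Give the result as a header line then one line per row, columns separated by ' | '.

== RESULT ==
books.price | parts.dept | parts.score
9 | ops | 2

Derivation:
After JOIN books (2 rows):
parts.score | parts.dept | parts.price | books.kind | books.price
2 | fin | 2 | red | 2
2 | ops | 9 | blue | 9
After WHERE (1 rows):
parts.score | parts.dept | parts.price | books.kind | books.price
2 | ops | 9 | blue | 9
After SELECT (1 rows):
books.price | parts.dept | parts.score
9 | ops | 2
After ORDER BY (1 rows):
books.price | parts.dept | parts.score
9 | ops | 2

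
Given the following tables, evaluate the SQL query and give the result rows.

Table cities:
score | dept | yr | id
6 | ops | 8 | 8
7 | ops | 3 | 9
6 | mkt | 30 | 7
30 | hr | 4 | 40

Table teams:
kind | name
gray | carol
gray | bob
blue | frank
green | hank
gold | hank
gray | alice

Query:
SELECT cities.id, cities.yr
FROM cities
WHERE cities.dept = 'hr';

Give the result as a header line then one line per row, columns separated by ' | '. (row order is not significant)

After WHERE (1 rows):
cities.score | cities.dept | cities.yr | cities.id
30 | hr | 4 | 40
After SELECT (1 rows):
cities.id | cities.yr
40 | 4

== RESULT ==
cities.id | cities.yr
40 | 4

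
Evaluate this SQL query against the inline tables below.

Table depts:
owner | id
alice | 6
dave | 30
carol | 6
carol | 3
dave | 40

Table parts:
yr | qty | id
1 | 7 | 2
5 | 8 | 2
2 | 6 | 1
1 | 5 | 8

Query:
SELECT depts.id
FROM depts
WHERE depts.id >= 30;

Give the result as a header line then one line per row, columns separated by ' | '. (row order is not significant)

== RESULT ==
depts.id
30
40

Derivation:
After WHERE (2 rows):
depts.owner | depts.id
dave | 30
dave | 40
After SELECT (2 rows):
depts.id
30
40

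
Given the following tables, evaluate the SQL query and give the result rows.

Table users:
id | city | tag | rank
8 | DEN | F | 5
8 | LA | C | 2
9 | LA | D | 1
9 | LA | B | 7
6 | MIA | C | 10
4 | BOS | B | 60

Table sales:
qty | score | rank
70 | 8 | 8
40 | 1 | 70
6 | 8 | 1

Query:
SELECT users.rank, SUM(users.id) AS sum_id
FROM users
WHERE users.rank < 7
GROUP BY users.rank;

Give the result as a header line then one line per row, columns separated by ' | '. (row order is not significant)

== RESULT ==
users.rank | sum_id
5 | 8
2 | 8
1 | 9

Derivation:
After WHERE (3 rows):
users.id | users.city | users.tag | users.rank
8 | DEN | F | 5
8 | LA | C | 2
9 | LA | D | 1
After GROUP BY (3 rows):
users.rank | sum_id
5 | 8
2 | 8
1 | 9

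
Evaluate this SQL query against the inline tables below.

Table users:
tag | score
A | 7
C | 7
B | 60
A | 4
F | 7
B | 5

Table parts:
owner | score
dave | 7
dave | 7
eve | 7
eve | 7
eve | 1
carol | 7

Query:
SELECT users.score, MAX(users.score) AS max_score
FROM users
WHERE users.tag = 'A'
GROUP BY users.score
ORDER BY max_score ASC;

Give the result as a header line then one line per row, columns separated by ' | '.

== RESULT ==
users.score | max_score
4 | 4
7 | 7

Derivation:
After WHERE (2 rows):
users.tag | users.score
A | 7
A | 4
After GROUP BY (2 rows):
users.score | max_score
7 | 7
4 | 4
After ORDER BY (2 rows):
users.score | max_score
4 | 4
7 | 7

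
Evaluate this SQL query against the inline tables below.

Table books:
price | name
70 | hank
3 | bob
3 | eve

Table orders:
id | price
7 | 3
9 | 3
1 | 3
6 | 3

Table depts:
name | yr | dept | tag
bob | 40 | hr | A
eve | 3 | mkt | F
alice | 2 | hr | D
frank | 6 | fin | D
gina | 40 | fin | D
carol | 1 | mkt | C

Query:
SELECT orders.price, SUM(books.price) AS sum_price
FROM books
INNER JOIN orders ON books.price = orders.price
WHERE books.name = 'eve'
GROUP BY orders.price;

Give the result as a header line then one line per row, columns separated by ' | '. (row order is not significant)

After JOIN orders (8 rows):
books.price | books.name | orders.id | orders.price
3 | bob | 7 | 3
3 | bob | 9 | 3
3 | bob | 1 | 3
3 | bob | 6 | 3
3 | eve | 7 | 3
3 | eve | 9 | 3
3 | eve | 1 | 3
3 | eve | 6 | 3
After WHERE (4 rows):
books.price | books.name | orders.id | orders.price
3 | eve | 7 | 3
3 | eve | 9 | 3
3 | eve | 1 | 3
3 | eve | 6 | 3
After GROUP BY (1 rows):
orders.price | sum_price
3 | 12

== RESULT ==
orders.price | sum_price
3 | 12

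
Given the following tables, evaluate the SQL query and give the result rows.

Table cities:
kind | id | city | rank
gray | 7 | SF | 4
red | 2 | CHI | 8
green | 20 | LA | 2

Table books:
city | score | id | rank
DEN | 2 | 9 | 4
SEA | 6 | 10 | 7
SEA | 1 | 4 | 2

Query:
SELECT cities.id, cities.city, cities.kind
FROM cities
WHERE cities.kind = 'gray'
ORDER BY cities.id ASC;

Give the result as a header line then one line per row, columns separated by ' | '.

== RESULT ==
cities.id | cities.city | cities.kind
7 | SF | gray

Derivation:
After WHERE (1 rows):
cities.kind | cities.id | cities.city | cities.rank
gray | 7 | SF | 4
After SELECT (1 rows):
cities.id | cities.city | cities.kind
7 | SF | gray
After ORDER BY (1 rows):
cities.id | cities.city | cities.kind
7 | SF | gray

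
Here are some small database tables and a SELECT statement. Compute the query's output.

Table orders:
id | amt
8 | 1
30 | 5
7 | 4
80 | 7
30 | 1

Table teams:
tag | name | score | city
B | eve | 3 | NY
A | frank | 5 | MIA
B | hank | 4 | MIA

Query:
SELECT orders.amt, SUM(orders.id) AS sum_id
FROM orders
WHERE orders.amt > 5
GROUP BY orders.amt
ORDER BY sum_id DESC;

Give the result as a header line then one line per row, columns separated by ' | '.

== RESULT ==
orders.amt | sum_id
7 | 80

Derivation:
After WHERE (1 rows):
orders.id | orders.amt
80 | 7
After GROUP BY (1 rows):
orders.amt | sum_id
7 | 80
After ORDER BY (1 rows):
orders.amt | sum_id
7 | 80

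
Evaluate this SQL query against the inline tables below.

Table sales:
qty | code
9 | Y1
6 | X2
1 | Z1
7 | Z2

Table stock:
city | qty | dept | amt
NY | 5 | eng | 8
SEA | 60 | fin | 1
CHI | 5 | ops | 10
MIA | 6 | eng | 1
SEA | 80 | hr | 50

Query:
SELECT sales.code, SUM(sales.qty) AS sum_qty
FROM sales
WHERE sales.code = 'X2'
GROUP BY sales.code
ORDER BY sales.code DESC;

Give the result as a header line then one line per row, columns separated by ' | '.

After WHERE (1 rows):
sales.qty | sales.code
6 | X2
After GROUP BY (1 rows):
sales.code | sum_qty
X2 | 6
After ORDER BY (1 rows):
sales.code | sum_qty
X2 | 6

== RESULT ==
sales.code | sum_qty
X2 | 6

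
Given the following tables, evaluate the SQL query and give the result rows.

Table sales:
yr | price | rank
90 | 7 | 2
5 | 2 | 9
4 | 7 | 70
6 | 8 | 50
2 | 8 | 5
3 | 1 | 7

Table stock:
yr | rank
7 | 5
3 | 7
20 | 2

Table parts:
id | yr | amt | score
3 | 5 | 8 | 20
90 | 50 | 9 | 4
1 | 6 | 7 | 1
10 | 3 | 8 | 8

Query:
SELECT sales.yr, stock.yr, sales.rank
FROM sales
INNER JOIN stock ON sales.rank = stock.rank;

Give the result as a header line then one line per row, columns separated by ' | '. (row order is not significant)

== RESULT ==
sales.yr | stock.yr | sales.rank
90 | 20 | 2
2 | 7 | 5
3 | 3 | 7

Derivation:
After JOIN stock (3 rows):
sales.yr | sales.price | sales.rank | stock.yr | stock.rank
90 | 7 | 2 | 20 | 2
2 | 8 | 5 | 7 | 5
3 | 1 | 7 | 3 | 7
After SELECT (3 rows):
sales.yr | stock.yr | sales.rank
90 | 20 | 2
2 | 7 | 5
3 | 3 | 7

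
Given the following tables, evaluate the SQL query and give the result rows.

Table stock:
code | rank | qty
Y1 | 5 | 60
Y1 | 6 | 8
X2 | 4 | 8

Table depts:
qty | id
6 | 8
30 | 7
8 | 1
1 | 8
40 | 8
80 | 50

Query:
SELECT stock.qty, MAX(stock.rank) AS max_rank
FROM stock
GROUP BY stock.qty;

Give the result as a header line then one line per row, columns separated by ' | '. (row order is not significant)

== RESULT ==
stock.qty | max_rank
60 | 5
8 | 6

Derivation:
After GROUP BY (2 rows):
stock.qty | max_rank
60 | 5
8 | 6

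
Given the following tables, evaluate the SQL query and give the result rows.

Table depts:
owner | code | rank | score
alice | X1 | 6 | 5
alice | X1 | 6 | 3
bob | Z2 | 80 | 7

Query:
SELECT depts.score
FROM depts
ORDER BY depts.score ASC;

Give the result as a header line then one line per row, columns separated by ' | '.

== RESULT ==
depts.score
3
5
7

Derivation:
After SELECT (3 rows):
depts.score
5
3
7
After ORDER BY (3 rows):
depts.score
3
5
7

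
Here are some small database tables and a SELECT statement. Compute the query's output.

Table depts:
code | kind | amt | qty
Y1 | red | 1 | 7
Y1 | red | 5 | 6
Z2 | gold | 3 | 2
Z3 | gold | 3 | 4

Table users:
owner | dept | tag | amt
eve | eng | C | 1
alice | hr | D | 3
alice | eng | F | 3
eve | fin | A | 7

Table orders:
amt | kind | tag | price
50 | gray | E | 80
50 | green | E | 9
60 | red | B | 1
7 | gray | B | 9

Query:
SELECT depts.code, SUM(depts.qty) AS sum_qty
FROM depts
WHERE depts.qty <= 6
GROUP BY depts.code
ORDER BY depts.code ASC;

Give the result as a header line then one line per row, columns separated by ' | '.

== RESULT ==
depts.code | sum_qty
Y1 | 6
Z2 | 2
Z3 | 4

Derivation:
After WHERE (3 rows):
depts.code | depts.kind | depts.amt | depts.qty
Y1 | red | 5 | 6
Z2 | gold | 3 | 2
Z3 | gold | 3 | 4
After GROUP BY (3 rows):
depts.code | sum_qty
Y1 | 6
Z2 | 2
Z3 | 4
After ORDER BY (3 rows):
depts.code | sum_qty
Y1 | 6
Z2 | 2
Z3 | 4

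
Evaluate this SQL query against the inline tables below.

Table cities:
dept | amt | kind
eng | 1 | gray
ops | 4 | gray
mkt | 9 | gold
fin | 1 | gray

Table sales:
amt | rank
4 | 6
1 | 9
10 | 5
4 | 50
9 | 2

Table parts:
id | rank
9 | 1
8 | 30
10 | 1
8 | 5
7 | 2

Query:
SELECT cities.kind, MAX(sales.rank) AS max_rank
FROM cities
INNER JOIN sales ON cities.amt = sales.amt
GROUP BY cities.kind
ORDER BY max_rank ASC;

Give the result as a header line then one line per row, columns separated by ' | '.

== RESULT ==
cities.kind | max_rank
gold | 2
gray | 50

Derivation:
After JOIN sales (5 rows):
cities.dept | cities.amt | cities.kind | sales.amt | sales.rank
eng | 1 | gray | 1 | 9
ops | 4 | gray | 4 | 6
ops | 4 | gray | 4 | 50
mkt | 9 | gold | 9 | 2
fin | 1 | gray | 1 | 9
After GROUP BY (2 rows):
cities.kind | max_rank
gray | 50
gold | 2
After ORDER BY (2 rows):
cities.kind | max_rank
gold | 2
gray | 50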